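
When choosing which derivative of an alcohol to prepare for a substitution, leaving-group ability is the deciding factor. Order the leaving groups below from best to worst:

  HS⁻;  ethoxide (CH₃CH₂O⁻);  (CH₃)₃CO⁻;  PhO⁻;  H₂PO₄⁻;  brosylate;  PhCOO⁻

A good leaving group is a weak base: the lower the pKₐ of its conjugate acid, the more readily it departs.
brosylate: pKₐ(p-BrC₆H₄SO₃H) ≈ -2.8
H₂PO₄⁻: pKₐ(H₃PO₄) ≈ 2.1 — moderate base; biological leaving group after further activation
PhCOO⁻: pKₐ(C₆H₅COOH) ≈ 4.2 — aryl carboxylate
HS⁻: pKₐ(H₂S) ≈ 7 — larger and more polarisable than the oxygen analogue
PhO⁻: pKₐ(C₆H₅OH (phenol)) ≈ 10
ethoxide (CH₃CH₂O⁻): pKₐ(CH₃CH₂OH) ≈ 16 — strong base; alkoxides do not leave unassisted
(CH₃)₃CO⁻: pKₐ(t-BuOH) ≈ 18 — bulky, strongly basic alkoxide

brosylate > H₂PO₄⁻ > PhCOO⁻ > HS⁻ > PhO⁻ > ethoxide (CH₃CH₂O⁻) > (CH₃)₃CO⁻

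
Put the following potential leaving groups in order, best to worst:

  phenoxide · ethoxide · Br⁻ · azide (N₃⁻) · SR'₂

Br⁻ > SR'₂ > azide (N₃⁻) > phenoxide > ethoxide

Br⁻: pKₐ(HBr) ≈ -9
SR'₂: pKₐ(R'₂SH⁺) ≈ -7
azide (N₃⁻): pKₐ(HN₃) ≈ 4.7
phenoxide: pKₐ(C₆H₅OH (phenol)) ≈ 10
ethoxide: pKₐ(CH₃CH₂OH) ≈ 16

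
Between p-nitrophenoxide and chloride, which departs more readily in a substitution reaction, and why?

chloride is the better leaving group.
pKₐ(HCl) ≈ -7 versus pKₐ(p-nitrophenol) ≈ 7.2: chloride is the much weaker base.
Moderately weak base.

chloride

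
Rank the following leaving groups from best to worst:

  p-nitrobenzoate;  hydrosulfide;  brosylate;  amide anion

brosylate > p-nitrobenzoate > hydrosulfide > amide anion

A good leaving group is a weak base: the lower the pKₐ of its conjugate acid, the more readily it departs.
brosylate: pKₐ(p-BrC₆H₄SO₃H) ≈ -2.8
p-nitrobenzoate: pKₐ(p-nitrobenzoic acid) ≈ 3.4
hydrosulfide: pKₐ(H₂S) ≈ 7
amide anion: pKₐ(NH₃) ≈ 38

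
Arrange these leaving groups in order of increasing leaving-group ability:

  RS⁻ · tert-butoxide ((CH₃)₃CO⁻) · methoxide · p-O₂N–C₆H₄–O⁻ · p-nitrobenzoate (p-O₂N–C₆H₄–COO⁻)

The more stable X⁻ (or X) is on its own — i.e. the weaker a base it is — the better a leaving group it makes.
p-nitrobenzoate (p-O₂N–C₆H₄–COO⁻): pKₐ(p-nitrobenzoic acid) ≈ 3.4
p-O₂N–C₆H₄–O⁻: pKₐ(p-nitrophenol) ≈ 7.2 — nitro group delocalises the charge; the classic chromogenic LG
RS⁻: pKₐ(RSH (a thiol)) ≈ 10.5
methoxide: pKₐ(CH₃OH) ≈ 15.5 — strong base; alkoxides do not leave unassisted
tert-butoxide ((CH₃)₃CO⁻): pKₐ(t-BuOH) ≈ 18 — bulky, strongly basic alkoxide
Reversing gives the worst-to-best order requested.

tert-butoxide ((CH₃)₃CO⁻) < methoxide < RS⁻ < p-O₂N–C₆H₄–O⁻ < p-nitrobenzoate (p-O₂N–C₆H₄–COO⁻)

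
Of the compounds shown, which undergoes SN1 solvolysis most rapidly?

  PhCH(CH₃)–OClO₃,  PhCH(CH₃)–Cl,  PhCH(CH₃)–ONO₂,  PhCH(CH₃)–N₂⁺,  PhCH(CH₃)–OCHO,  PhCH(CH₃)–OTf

PhCH(CH₃)–N₂⁺

With the same alkyl group throughout, only the leaving group differentiates the rates.
A good leaving group is a weak base: the lower the pKₐ of its conjugate acid, the more readily it departs.
PhCH(CH₃)–N₂⁺ loses N₂: no meaningful conjugate acid; N₂ departs as an exceptionally stable neutral molecule
PhCH(CH₃)–OTf loses OTf⁻: pKₐ(CF₃SO₃H (triflic acid)) ≈ -14
PhCH(CH₃)–OClO₃ loses ClO₄⁻: pKₐ(HClO₄) ≈ -10
PhCH(CH₃)–Cl loses Cl⁻: pKₐ(HCl) ≈ -7
PhCH(CH₃)–ONO₂ loses NO₃⁻: pKₐ(HNO₃) ≈ -1.3
PhCH(CH₃)–OCHO loses HCOO⁻: pKₐ(HCOOH) ≈ 3.8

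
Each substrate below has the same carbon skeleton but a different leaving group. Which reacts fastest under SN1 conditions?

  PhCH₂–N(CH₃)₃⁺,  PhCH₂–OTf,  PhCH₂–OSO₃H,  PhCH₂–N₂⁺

PhCH₂–N₂⁺

The skeletons are identical, so relative rate is governed entirely by leaving-group ability.
Rank by basicity of the departing species: weakest base leaves most easily.
PhCH₂–N₂⁺ loses N₂: no meaningful conjugate acid; N₂ departs as an exceptionally stable neutral molecule
PhCH₂–OTf loses OTf⁻: pKₐ(CF₃SO₃H (triflic acid)) ≈ -14
PhCH₂–OSO₃H loses HSO₄⁻: pKₐ(H₂SO₄) ≈ -3
PhCH₂–N(CH₃)₃⁺ loses NR'₃: pKₐ(R'₃NH⁺) ≈ 10.7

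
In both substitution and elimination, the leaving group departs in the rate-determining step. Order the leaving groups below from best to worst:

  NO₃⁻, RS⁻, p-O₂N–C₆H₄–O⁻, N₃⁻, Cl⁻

Cl⁻: pKₐ(HCl) ≈ -7 — moderately weak base
NO₃⁻: pKₐ(HNO₃) ≈ -1.3 — resonance-delocalised over three oxygens
N₃⁻: pKₐ(HN₃) ≈ 4.7 — linear, resonance-stabilised
p-O₂N–C₆H₄–O⁻: pKₐ(p-nitrophenol) ≈ 7.2
RS⁻: pKₐ(RSH (a thiol)) ≈ 10.5 — moderately basic; rarely leaves without activation

Cl⁻ > NO₃⁻ > N₃⁻ > p-O₂N–C₆H₄–O⁻ > RS⁻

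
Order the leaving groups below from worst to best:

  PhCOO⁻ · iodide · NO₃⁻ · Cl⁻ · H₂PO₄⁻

A good leaving group is a weak base: the lower the pKₐ of its conjugate acid, the more readily it departs.
iodide: pKₐ(HI) ≈ -10
Cl⁻: pKₐ(HCl) ≈ -7 — moderately weak base
NO₃⁻: pKₐ(HNO₃) ≈ -1.3 — resonance-delocalised over three oxygens
H₂PO₄⁻: pKₐ(H₃PO₄) ≈ 2.1
PhCOO⁻: pKₐ(C₆H₅COOH) ≈ 4.2 — aryl carboxylate
Reversing gives the worst-to-best order requested.

PhCOO⁻ < H₂PO₄⁻ < NO₃⁻ < Cl⁻ < iodide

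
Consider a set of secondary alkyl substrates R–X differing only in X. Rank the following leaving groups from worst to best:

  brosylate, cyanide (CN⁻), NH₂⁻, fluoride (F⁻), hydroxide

NH₂⁻ < hydroxide < cyanide (CN⁻) < fluoride (F⁻) < brosylate

Rank by basicity of the departing species: weakest base leaves most easily.
brosylate: pKₐ(p-BrC₆H₄SO₃H) ≈ -2.8
fluoride (F⁻): pKₐ(HF) ≈ 3.2
cyanide (CN⁻): pKₐ(HCN) ≈ 9.2
hydroxide: pKₐ(H₂O) ≈ 15.7
NH₂⁻: pKₐ(NH₃) ≈ 38
Reversing gives the worst-to-best order requested.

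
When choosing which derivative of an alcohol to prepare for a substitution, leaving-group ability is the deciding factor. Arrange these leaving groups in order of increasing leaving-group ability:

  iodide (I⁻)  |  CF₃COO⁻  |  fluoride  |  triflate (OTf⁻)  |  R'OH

The more stable X⁻ (or X) is on its own — i.e. the weaker a base it is — the better a leaving group it makes.
triflate (OTf⁻): pKₐ(CF₃SO₃H (triflic acid)) ≈ -14 — charge spread over three oxygens and a CF₃ group; the premier leaving group in synthesis
iodide (I⁻): pKₐ(HI) ≈ -10
R'OH: pKₐ(R'OH₂⁺) ≈ -2.4 — neutral; leaves from a protonated ether (an oxonium ion, R–O(H)R'⁺)
CF₃COO⁻: pKₐ(CF₃COOH) ≈ 0.2 — strongly electron-withdrawing CF₃ stabilises the carboxylate
fluoride: pKₐ(HF) ≈ 3.2 — small and strongly basic; the poor halide leaving group
The question asks for worst first, so the sequence is read in increasing leaving-group ability.

fluoride < CF₃COO⁻ < R'OH < iodide (I⁻) < triflate (OTf⁻)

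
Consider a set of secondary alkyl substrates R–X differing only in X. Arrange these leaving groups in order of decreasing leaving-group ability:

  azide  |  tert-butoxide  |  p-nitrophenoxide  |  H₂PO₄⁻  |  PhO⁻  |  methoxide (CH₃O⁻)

Rank by basicity of the departing species: weakest base leaves most easily.
H₂PO₄⁻: pKₐ(H₃PO₄) ≈ 2.1
azide: pKₐ(HN₃) ≈ 4.7
p-nitrophenoxide: pKₐ(p-nitrophenol) ≈ 7.2
PhO⁻: pKₐ(C₆H₅OH (phenol)) ≈ 10 — resonance into the ring helps, but still a poor LG
methoxide (CH₃O⁻): pKₐ(CH₃OH) ≈ 15.5 — strong base; alkoxides do not leave unassisted
tert-butoxide: pKₐ(t-BuOH) ≈ 18 — bulky, strongly basic alkoxide

H₂PO₄⁻ > azide > p-nitrophenoxide > PhO⁻ > methoxide (CH₃O⁻) > tert-butoxide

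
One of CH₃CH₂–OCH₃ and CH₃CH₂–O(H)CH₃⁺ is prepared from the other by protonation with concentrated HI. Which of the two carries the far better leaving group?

CH₃CH₂–O(H)CH₃⁺

From CH₃CH₂–OCH₃ the departing group would be CH₃O⁻ (pKₐ(CH₃OH) ≈ 15.5). Strong base; alkoxides do not leave unassisted.
From CH₃CH₂–O(H)CH₃⁺ the leaving group is R'OH (pKₐ(R'OH₂⁺) ≈ -2.4). Neutral; leaves from a protonated ether (an oxonium ion, R–O(H)R'⁺).
Protonation with concentrated HI works by allowing neutral methanol, rather than methoxide, to depart, making CH₃CH₂–O(H)CH₃⁺ enormously more reactive.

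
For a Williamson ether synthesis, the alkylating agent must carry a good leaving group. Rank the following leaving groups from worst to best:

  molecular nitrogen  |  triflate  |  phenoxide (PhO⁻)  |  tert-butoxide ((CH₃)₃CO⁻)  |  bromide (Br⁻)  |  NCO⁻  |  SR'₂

Leaving-group ability tracks the stability of the departed species; conjugate-acid pKₐ is the usual yardstick (lower pKₐ → better LG).
molecular nitrogen: no meaningful conjugate acid; N₂ departs as an exceptionally stable neutral molecule
triflate: pKₐ(CF₃SO₃H (triflic acid)) ≈ -14
bromide (Br⁻): pKₐ(HBr) ≈ -9
SR'₂: pKₐ(R'₂SH⁺) ≈ -7
NCO⁻: pKₐ(HOCN) ≈ 3.5
phenoxide (PhO⁻): pKₐ(C₆H₅OH (phenol)) ≈ 10
tert-butoxide ((CH₃)₃CO⁻): pKₐ(t-BuOH) ≈ 18
Listed from poorest to best leaving group as asked.

tert-butoxide ((CH₃)₃CO⁻) < phenoxide (PhO⁻) < NCO⁻ < SR'₂ < bromide (Br⁻) < triflate < molecular nitrogen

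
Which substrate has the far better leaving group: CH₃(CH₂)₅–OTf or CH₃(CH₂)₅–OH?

CH₃(CH₂)₅–OTf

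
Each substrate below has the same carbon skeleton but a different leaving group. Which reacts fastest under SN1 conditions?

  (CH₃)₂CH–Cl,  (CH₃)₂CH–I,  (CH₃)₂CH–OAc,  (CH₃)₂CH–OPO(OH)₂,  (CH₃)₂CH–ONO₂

Identical carbon frameworks mean the comparison reduces to leaving-group quality.
A good leaving group is a weak base: the lower the pKₐ of its conjugate acid, the more readily it departs.
(CH₃)₂CH–I loses I⁻: pKₐ(HI) ≈ -10
(CH₃)₂CH–Cl loses Cl⁻: pKₐ(HCl) ≈ -7
(CH₃)₂CH–ONO₂ loses NO₃⁻: pKₐ(HNO₃) ≈ -1.3
(CH₃)₂CH–OPO(OH)₂ loses H₂PO₄⁻: pKₐ(H₃PO₄) ≈ 2.1
(CH₃)₂CH–OAc loses AcO⁻: pKₐ(CH₃COOH) ≈ 4.8

(CH₃)₂CH–I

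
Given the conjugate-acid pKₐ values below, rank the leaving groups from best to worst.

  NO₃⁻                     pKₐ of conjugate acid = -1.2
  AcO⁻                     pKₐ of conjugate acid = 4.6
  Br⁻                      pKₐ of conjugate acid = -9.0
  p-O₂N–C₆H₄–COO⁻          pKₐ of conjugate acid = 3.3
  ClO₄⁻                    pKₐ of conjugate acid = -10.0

ClO₄⁻ > Br⁻ > NO₃⁻ > p-O₂N–C₆H₄–COO⁻ > AcO⁻

Lower conjugate-acid pKₐ ⇒ weaker base ⇒ better leaving group.
Sorting by the given values: ClO₄⁻ (-10.0), Br⁻ (-9.0), NO₃⁻ (-1.2), p-O₂N–C₆H₄–COO⁻ (3.3), AcO⁻ (4.6).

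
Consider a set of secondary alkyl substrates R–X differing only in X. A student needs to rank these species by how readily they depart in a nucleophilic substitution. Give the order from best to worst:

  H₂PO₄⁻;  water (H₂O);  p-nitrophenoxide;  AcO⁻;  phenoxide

water (H₂O) > H₂PO₄⁻ > AcO⁻ > p-nitrophenoxide > phenoxide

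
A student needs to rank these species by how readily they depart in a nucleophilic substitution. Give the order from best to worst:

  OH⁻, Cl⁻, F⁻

The more stable X⁻ (or X) is on its own — i.e. the weaker a base it is — the better a leaving group it makes.
Cl⁻: pKₐ(HCl) ≈ -7 — moderately weak base
F⁻: pKₐ(HF) ≈ 3.2 — small and strongly basic; the poor halide leaving group
OH⁻: pKₐ(H₂O) ≈ 15.7 — strong base; essentially never leaves without prior activation

Cl⁻ > F⁻ > OH⁻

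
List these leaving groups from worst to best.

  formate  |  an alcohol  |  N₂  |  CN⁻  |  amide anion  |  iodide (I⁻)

amide anion < CN⁻ < formate < an alcohol < iodide (I⁻) < N₂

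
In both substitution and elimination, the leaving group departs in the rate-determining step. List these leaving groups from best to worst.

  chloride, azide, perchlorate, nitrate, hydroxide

perchlorate > chloride > nitrate > azide > hydroxide

Rank by basicity of the departing species: weakest base leaves most easily.
perchlorate: pKₐ(HClO₄) ≈ -10
chloride: pKₐ(HCl) ≈ -7
nitrate: pKₐ(HNO₃) ≈ -1.3
azide: pKₐ(HN₃) ≈ 4.7
hydroxide: pKₐ(H₂O) ≈ 15.7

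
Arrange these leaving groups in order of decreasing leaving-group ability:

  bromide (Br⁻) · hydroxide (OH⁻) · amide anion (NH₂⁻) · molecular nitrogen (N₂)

Rank by basicity of the departing species: weakest base leaves most easily.
molecular nitrogen (N₂): no meaningful conjugate acid; N₂ departs as an exceptionally stable neutral molecule
bromide (Br⁻): pKₐ(HBr) ≈ -9
hydroxide (OH⁻): pKₐ(H₂O) ≈ 15.7 — strong base; essentially never leaves without prior activation
amide anion (NH₂⁻): pKₐ(NH₃) ≈ 38

molecular nitrogen (N₂) > bromide (Br⁻) > hydroxide (OH⁻) > amide anion (NH₂⁻)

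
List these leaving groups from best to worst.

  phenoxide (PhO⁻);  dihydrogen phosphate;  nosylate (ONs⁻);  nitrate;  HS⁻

nosylate (ONs⁻): pKₐ(p-O₂NC₆H₄SO₃H) ≈ -3.5 — p-nitro group further stabilises the sulfonate
nitrate: pKₐ(HNO₃) ≈ -1.3 — resonance-delocalised over three oxygens
dihydrogen phosphate: pKₐ(H₃PO₄) ≈ 2.1
HS⁻: pKₐ(H₂S) ≈ 7
phenoxide (PhO⁻): pKₐ(C₆H₅OH (phenol)) ≈ 10

nosylate (ONs⁻) > nitrate > dihydrogen phosphate > HS⁻ > phenoxide (PhO⁻)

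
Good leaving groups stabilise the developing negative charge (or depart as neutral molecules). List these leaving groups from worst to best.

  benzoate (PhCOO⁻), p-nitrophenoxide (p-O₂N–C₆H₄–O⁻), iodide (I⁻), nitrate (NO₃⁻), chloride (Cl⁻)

p-nitrophenoxide (p-O₂N–C₆H₄–O⁻) < benzoate (PhCOO⁻) < nitrate (NO₃⁻) < chloride (Cl⁻) < iodide (I⁻)

iodide (I⁻): pKₐ(HI) ≈ -10
chloride (Cl⁻): pKₐ(HCl) ≈ -7
nitrate (NO₃⁻): pKₐ(HNO₃) ≈ -1.3
benzoate (PhCOO⁻): pKₐ(C₆H₅COOH) ≈ 4.2
p-nitrophenoxide (p-O₂N–C₆H₄–O⁻): pKₐ(p-nitrophenol) ≈ 7.2
Listed from poorest to best leaving group as asked.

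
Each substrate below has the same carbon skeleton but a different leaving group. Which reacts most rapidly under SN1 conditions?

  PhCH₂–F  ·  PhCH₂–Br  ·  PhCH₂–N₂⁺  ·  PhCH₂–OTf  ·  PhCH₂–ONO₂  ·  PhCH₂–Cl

PhCH₂–N₂⁺

With the same alkyl group throughout, only the leaving group differentiates the rates.
Rank by basicity of the departing species: weakest base leaves most easily.
PhCH₂–N₂⁺ loses N₂: no meaningful conjugate acid; N₂ departs as an exceptionally stable neutral molecule
PhCH₂–OTf loses OTf⁻: pKₐ(CF₃SO₃H (triflic acid)) ≈ -14
PhCH₂–Br loses Br⁻: pKₐ(HBr) ≈ -9
PhCH₂–Cl loses Cl⁻: pKₐ(HCl) ≈ -7
PhCH₂–ONO₂ loses NO₃⁻: pKₐ(HNO₃) ≈ -1.3
PhCH₂–F loses F⁻: pKₐ(HF) ≈ 3.2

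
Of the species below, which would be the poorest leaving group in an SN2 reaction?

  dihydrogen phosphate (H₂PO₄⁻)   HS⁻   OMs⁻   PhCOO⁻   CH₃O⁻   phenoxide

CH₃O⁻

OMs⁻: pKₐ(CH₃SO₃H (MsOH)) ≈ -1.9
dihydrogen phosphate (H₂PO₄⁻): pKₐ(H₃PO₄) ≈ 2.1
PhCOO⁻: pKₐ(C₆H₅COOH) ≈ 4.2
HS⁻: pKₐ(H₂S) ≈ 7
phenoxide: pKₐ(C₆H₅OH (phenol)) ≈ 10
CH₃O⁻: pKₐ(CH₃OH) ≈ 15.5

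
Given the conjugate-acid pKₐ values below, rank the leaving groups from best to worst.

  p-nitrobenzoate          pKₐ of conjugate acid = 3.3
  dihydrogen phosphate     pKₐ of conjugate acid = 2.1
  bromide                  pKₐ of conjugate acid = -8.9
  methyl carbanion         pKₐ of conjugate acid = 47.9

bromide > dihydrogen phosphate > p-nitrobenzoate > methyl carbanion

Lower conjugate-acid pKₐ ⇒ weaker base ⇒ better leaving group.
Sorting by the given values: bromide (-8.9), dihydrogen phosphate (2.1), p-nitrobenzoate (3.3), methyl carbanion (47.9).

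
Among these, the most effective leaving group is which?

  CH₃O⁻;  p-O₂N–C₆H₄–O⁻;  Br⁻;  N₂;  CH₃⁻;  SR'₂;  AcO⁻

The more stable X⁻ (or X) is on its own — i.e. the weaker a base it is — the better a leaving group it makes.
N₂: no meaningful conjugate acid; N₂ departs as an exceptionally stable neutral molecule
Br⁻: pKₐ(HBr) ≈ -9
SR'₂: pKₐ(R'₂SH⁺) ≈ -7
AcO⁻: pKₐ(CH₃COOH) ≈ 4.8
p-O₂N–C₆H₄–O⁻: pKₐ(p-nitrophenol) ≈ 7.2
CH₃O⁻: pKₐ(CH₃OH) ≈ 15.5
CH₃⁻: pKₐ(CH₄) ≈ 48

N₂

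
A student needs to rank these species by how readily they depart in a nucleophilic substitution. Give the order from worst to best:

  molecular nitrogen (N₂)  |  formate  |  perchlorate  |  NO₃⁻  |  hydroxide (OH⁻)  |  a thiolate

hydroxide (OH⁻) < a thiolate < formate < NO₃⁻ < perchlorate < molecular nitrogen (N₂)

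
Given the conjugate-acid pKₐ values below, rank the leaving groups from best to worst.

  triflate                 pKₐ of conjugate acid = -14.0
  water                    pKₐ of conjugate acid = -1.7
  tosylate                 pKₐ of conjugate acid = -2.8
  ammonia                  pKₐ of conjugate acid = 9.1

triflate > tosylate > water > ammonia

Lower conjugate-acid pKₐ ⇒ weaker base ⇒ better leaving group.
Sorting by the given values: triflate (-14.0), tosylate (-2.8), water (-1.7), ammonia (9.1).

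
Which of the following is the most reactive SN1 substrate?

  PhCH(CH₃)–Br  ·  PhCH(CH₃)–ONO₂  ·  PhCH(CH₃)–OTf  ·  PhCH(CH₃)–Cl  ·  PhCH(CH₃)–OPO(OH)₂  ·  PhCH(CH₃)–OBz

With the same alkyl group throughout, only the leaving group differentiates the rates.
The more stable X⁻ (or X) is on its own — i.e. the weaker a base it is — the better a leaving group it makes.
PhCH(CH₃)–OTf loses OTf⁻: pKₐ(CF₃SO₃H (triflic acid)) ≈ -14
PhCH(CH₃)–Br loses Br⁻: pKₐ(HBr) ≈ -9
PhCH(CH₃)–Cl loses Cl⁻: pKₐ(HCl) ≈ -7
PhCH(CH₃)–ONO₂ loses NO₃⁻: pKₐ(HNO₃) ≈ -1.3
PhCH(CH₃)–OPO(OH)₂ loses H₂PO₄⁻: pKₐ(H₃PO₄) ≈ 2.1
PhCH(CH₃)–OBz loses PhCOO⁻: pKₐ(C₆H₅COOH) ≈ 4.2

PhCH(CH₃)–OTf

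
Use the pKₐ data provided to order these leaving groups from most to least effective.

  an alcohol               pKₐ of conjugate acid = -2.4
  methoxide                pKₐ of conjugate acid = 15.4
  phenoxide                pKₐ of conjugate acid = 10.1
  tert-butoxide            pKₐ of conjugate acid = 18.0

an alcohol > phenoxide > methoxide > tert-butoxide

Lower conjugate-acid pKₐ ⇒ weaker base ⇒ better leaving group.
Sorting by the given values: an alcohol (-2.4), phenoxide (10.1), methoxide (15.4), tert-butoxide (18.0).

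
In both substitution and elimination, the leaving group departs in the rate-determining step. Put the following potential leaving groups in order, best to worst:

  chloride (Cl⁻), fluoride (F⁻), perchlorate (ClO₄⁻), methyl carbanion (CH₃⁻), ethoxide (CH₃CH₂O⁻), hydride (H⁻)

perchlorate (ClO₄⁻) > chloride (Cl⁻) > fluoride (F⁻) > ethoxide (CH₃CH₂O⁻) > hydride (H⁻) > methyl carbanion (CH₃⁻)

A good leaving group is a weak base: the lower the pKₐ of its conjugate acid, the more readily it departs.
perchlorate (ClO₄⁻): pKₐ(HClO₄) ≈ -10 — extremely weak base; rarely used for safety reasons
chloride (Cl⁻): pKₐ(HCl) ≈ -7
fluoride (F⁻): pKₐ(HF) ≈ 3.2
ethoxide (CH₃CH₂O⁻): pKₐ(CH₃CH₂OH) ≈ 16 — strong base; alkoxides do not leave unassisted
hydride (H⁻): pKₐ(H₂) ≈ 36
methyl carbanion (CH₃⁻): pKₐ(CH₄) ≈ 48 — unstabilised carbanion; the worst conceivable leaving group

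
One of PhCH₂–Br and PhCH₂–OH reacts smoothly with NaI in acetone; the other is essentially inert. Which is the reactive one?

From PhCH₂–OH the departing group would be OH⁻ (pKₐ(H₂O) ≈ 15.7). Strong base; essentially never leaves without prior activation.
From PhCH₂–Br the leaving group is Br⁻ (pKₐ(HBr) ≈ -9). Weak base; good leaving group.
(In practice PhCH₂–Br is made from PhCH₂–OH by treatment with PBr₃, replacing the hydroxyl with bromide.)

PhCH₂–Br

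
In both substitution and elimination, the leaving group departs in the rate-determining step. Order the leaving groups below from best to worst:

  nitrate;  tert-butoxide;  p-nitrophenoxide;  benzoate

Leaving-group ability tracks the stability of the departed species; conjugate-acid pKₐ is the usual yardstick (lower pKₐ → better LG).
nitrate: pKₐ(HNO₃) ≈ -1.3 — resonance-delocalised over three oxygens
benzoate: pKₐ(C₆H₅COOH) ≈ 4.2
p-nitrophenoxide: pKₐ(p-nitrophenol) ≈ 7.2 — nitro group delocalises the charge; the classic chromogenic LG
tert-butoxide: pKₐ(t-BuOH) ≈ 18 — bulky, strongly basic alkoxide

nitrate > benzoate > p-nitrophenoxide > tert-butoxide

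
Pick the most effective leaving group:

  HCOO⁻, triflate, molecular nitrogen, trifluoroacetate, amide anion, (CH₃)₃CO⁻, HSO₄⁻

The more stable X⁻ (or X) is on its own — i.e. the weaker a base it is — the better a leaving group it makes.
molecular nitrogen: no meaningful conjugate acid; N₂ departs as an exceptionally stable neutral molecule
triflate: pKₐ(CF₃SO₃H (triflic acid)) ≈ -14
HSO₄⁻: pKₐ(H₂SO₄) ≈ -3
trifluoroacetate: pKₐ(CF₃COOH) ≈ 0.2
HCOO⁻: pKₐ(HCOOH) ≈ 3.8
(CH₃)₃CO⁻: pKₐ(t-BuOH) ≈ 18
amide anion: pKₐ(NH₃) ≈ 38

molecular nitrogen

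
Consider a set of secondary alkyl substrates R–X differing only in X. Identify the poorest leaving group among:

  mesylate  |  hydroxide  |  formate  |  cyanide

hydroxide

The more stable X⁻ (or X) is on its own — i.e. the weaker a base it is — the better a leaving group it makes.
mesylate: pKₐ(CH₃SO₃H (MsOH)) ≈ -1.9
formate: pKₐ(HCOOH) ≈ 3.8
cyanide: pKₐ(HCN) ≈ 9.2
hydroxide: pKₐ(H₂O) ≈ 15.7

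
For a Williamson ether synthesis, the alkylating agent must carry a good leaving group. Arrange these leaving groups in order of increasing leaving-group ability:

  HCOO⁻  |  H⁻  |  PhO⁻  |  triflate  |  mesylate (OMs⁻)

Leaving-group ability tracks the stability of the departed species; conjugate-acid pKₐ is the usual yardstick (lower pKₐ → better LG).
triflate: pKₐ(CF₃SO₃H (triflic acid)) ≈ -14 — charge spread over three oxygens and a CF₃ group; the premier leaving group in synthesis
mesylate (OMs⁻): pKₐ(CH₃SO₃H (MsOH)) ≈ -1.9
HCOO⁻: pKₐ(HCOOH) ≈ 3.8 — resonance-stabilised carboxylate
PhO⁻: pKₐ(C₆H₅OH (phenol)) ≈ 10
H⁻: pKₐ(H₂) ≈ 36
Listed from poorest to best leaving group as asked.

H⁻ < PhO⁻ < HCOO⁻ < mesylate (OMs⁻) < triflate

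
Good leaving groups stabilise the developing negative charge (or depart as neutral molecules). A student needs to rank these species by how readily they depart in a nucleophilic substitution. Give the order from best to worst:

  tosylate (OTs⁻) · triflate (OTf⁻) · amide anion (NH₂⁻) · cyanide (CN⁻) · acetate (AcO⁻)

triflate (OTf⁻) > tosylate (OTs⁻) > acetate (AcO⁻) > cyanide (CN⁻) > amide anion (NH₂⁻)

triflate (OTf⁻): pKₐ(CF₃SO₃H (triflic acid)) ≈ -14
tosylate (OTs⁻): pKₐ(p-CH₃C₆H₄SO₃H (TsOH)) ≈ -2.8
acetate (AcO⁻): pKₐ(CH₃COOH) ≈ 4.8
cyanide (CN⁻): pKₐ(HCN) ≈ 9.2
amide anion (NH₂⁻): pKₐ(NH₃) ≈ 38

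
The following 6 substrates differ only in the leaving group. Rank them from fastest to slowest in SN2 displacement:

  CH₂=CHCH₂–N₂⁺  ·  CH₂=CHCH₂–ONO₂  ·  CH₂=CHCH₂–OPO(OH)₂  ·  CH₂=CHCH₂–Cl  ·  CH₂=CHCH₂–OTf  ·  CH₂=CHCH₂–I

The skeletons are identical, so relative rate is governed entirely by leaving-group ability.
The more stable X⁻ (or X) is on its own — i.e. the weaker a base it is — the better a leaving group it makes.
CH₂=CHCH₂–N₂⁺ loses N₂: no meaningful conjugate acid; N₂ departs as an exceptionally stable neutral molecule
CH₂=CHCH₂–OTf loses OTf⁻: pKₐ(CF₃SO₃H (triflic acid)) ≈ -14
CH₂=CHCH₂–I loses I⁻: pKₐ(HI) ≈ -10
CH₂=CHCH₂–Cl loses Cl⁻: pKₐ(HCl) ≈ -7
CH₂=CHCH₂–ONO₂ loses NO₃⁻: pKₐ(HNO₃) ≈ -1.3
CH₂=CHCH₂–OPO(OH)₂ loses H₂PO₄⁻: pKₐ(H₃PO₄) ≈ 2.1

CH₂=CHCH₂–N₂⁺ > CH₂=CHCH₂–OTf > CH₂=CHCH₂–I > CH₂=CHCH₂–Cl > CH₂=CHCH₂–ONO₂ > CH₂=CHCH₂–OPO(OH)₂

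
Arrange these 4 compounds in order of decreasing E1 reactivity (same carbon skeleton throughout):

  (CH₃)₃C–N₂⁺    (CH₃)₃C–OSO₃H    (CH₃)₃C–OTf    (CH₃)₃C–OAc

Same R in every case — rank the leaving groups.
Leaving-group ability tracks the stability of the departed species; conjugate-acid pKₐ is the usual yardstick (lower pKₐ → better LG).
(CH₃)₃C–N₂⁺ loses N₂: no meaningful conjugate acid; N₂ departs as an exceptionally stable neutral molecule
(CH₃)₃C–OTf loses OTf⁻: pKₐ(CF₃SO₃H (triflic acid)) ≈ -14
(CH₃)₃C–OSO₃H loses HSO₄⁻: pKₐ(H₂SO₄) ≈ -3
(CH₃)₃C–OAc loses AcO⁻: pKₐ(CH₃COOH) ≈ 4.8

(CH₃)₃C–N₂⁺ > (CH₃)₃C–OTf > (CH₃)₃C–OSO₃H > (CH₃)₃C–OAc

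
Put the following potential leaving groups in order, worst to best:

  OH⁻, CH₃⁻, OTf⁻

CH₃⁻ < OH⁻ < OTf⁻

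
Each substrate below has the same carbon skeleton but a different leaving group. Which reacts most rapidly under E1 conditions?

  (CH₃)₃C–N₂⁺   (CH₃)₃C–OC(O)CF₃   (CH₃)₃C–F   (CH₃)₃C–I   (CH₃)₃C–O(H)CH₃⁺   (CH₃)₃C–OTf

(CH₃)₃C–N₂⁺

The skeletons are identical, so relative rate is governed entirely by leaving-group ability.
Rank by basicity of the departing species: weakest base leaves most easily.
(CH₃)₃C–N₂⁺ loses N₂: no meaningful conjugate acid; N₂ departs as an exceptionally stable neutral molecule
(CH₃)₃C–OTf loses OTf⁻: pKₐ(CF₃SO₃H (triflic acid)) ≈ -14
(CH₃)₃C–I loses I⁻: pKₐ(HI) ≈ -10
(CH₃)₃C–O(H)CH₃⁺ loses R'OH: pKₐ(R'OH₂⁺) ≈ -2.4
(CH₃)₃C–OC(O)CF₃ loses CF₃COO⁻: pKₐ(CF₃COOH) ≈ 0.2
(CH₃)₃C–F loses F⁻: pKₐ(HF) ≈ 3.2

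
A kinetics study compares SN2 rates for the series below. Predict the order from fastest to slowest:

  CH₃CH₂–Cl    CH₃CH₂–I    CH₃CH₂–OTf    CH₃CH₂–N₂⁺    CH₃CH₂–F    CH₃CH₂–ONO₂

Same R in every case — rank the leaving groups.
Leaving-group ability tracks the stability of the departed species; conjugate-acid pKₐ is the usual yardstick (lower pKₐ → better LG).
CH₃CH₂–N₂⁺ loses N₂: no meaningful conjugate acid; N₂ departs as an exceptionally stable neutral molecule
CH₃CH₂–OTf loses OTf⁻: pKₐ(CF₃SO₃H (triflic acid)) ≈ -14
CH₃CH₂–I loses I⁻: pKₐ(HI) ≈ -10
CH₃CH₂–Cl loses Cl⁻: pKₐ(HCl) ≈ -7
CH₃CH₂–ONO₂ loses NO₃⁻: pKₐ(HNO₃) ≈ -1.3
CH₃CH₂–F loses F⁻: pKₐ(HF) ≈ 3.2

CH₃CH₂–N₂⁺ > CH₃CH₂–OTf > CH₃CH₂–I > CH₃CH₂–Cl > CH₃CH₂–ONO₂ > CH₃CH₂–F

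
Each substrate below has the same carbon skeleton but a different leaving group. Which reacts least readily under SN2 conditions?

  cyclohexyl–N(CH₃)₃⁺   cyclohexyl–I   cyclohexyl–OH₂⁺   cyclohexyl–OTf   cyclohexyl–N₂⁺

cyclohexyl–N(CH₃)₃⁺

Same R in every case — rank the leaving groups.
Rank by basicity of the departing species: weakest base leaves most easily.
cyclohexyl–N₂⁺ loses N₂: no meaningful conjugate acid; N₂ departs as an exceptionally stable neutral molecule
cyclohexyl–OTf loses OTf⁻: pKₐ(CF₃SO₃H (triflic acid)) ≈ -14
cyclohexyl–I loses I⁻: pKₐ(HI) ≈ -10
cyclohexyl–OH₂⁺ loses H₂O: pKₐ(H₃O⁺) ≈ -1.7
cyclohexyl–N(CH₃)₃⁺ loses NR'₃: pKₐ(R'₃NH⁺) ≈ 10.7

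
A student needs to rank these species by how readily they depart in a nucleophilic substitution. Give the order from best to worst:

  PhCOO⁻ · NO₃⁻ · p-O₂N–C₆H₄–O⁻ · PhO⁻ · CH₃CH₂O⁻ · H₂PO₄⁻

NO₃⁻: pKₐ(HNO₃) ≈ -1.3
H₂PO₄⁻: pKₐ(H₃PO₄) ≈ 2.1 — moderate base; biological leaving group after further activation
PhCOO⁻: pKₐ(C₆H₅COOH) ≈ 4.2
p-O₂N–C₆H₄–O⁻: pKₐ(p-nitrophenol) ≈ 7.2 — nitro group delocalises the charge; the classic chromogenic LG
PhO⁻: pKₐ(C₆H₅OH (phenol)) ≈ 10 — resonance into the ring helps, but still a poor LG
CH₃CH₂O⁻: pKₐ(CH₃CH₂OH) ≈ 16 — strong base; alkoxides do not leave unassisted

NO₃⁻ > H₂PO₄⁻ > PhCOO⁻ > p-O₂N–C₆H₄–O⁻ > PhO⁻ > CH₃CH₂O⁻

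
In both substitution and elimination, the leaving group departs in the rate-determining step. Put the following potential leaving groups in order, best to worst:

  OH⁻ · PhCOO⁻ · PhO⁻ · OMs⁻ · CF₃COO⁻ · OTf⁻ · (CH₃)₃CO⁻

OTf⁻ > OMs⁻ > CF₃COO⁻ > PhCOO⁻ > PhO⁻ > OH⁻ > (CH₃)₃CO⁻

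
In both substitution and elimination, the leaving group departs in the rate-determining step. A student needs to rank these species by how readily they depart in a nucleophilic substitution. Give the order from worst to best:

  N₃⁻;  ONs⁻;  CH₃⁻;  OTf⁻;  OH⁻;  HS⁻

OTf⁻: pKₐ(CF₃SO₃H (triflic acid)) ≈ -14 — charge spread over three oxygens and a CF₃ group; the premier leaving group in synthesis
ONs⁻: pKₐ(p-O₂NC₆H₄SO₃H) ≈ -3.5 — p-nitro group further stabilises the sulfonate
N₃⁻: pKₐ(HN₃) ≈ 4.7 — linear, resonance-stabilised
HS⁻: pKₐ(H₂S) ≈ 7
OH⁻: pKₐ(H₂O) ≈ 15.7
CH₃⁻: pKₐ(CH₄) ≈ 48
Reversing gives the worst-to-best order requested.

CH₃⁻ < OH⁻ < HS⁻ < N₃⁻ < ONs⁻ < OTf⁻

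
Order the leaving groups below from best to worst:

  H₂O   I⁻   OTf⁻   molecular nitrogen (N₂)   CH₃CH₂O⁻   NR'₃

molecular nitrogen (N₂) > OTf⁻ > I⁻ > H₂O > NR'₃ > CH₃CH₂O⁻

The more stable X⁻ (or X) is on its own — i.e. the weaker a base it is — the better a leaving group it makes.
molecular nitrogen (N₂): no meaningful conjugate acid; N₂ departs as an exceptionally stable neutral molecule
OTf⁻: pKₐ(CF₃SO₃H (triflic acid)) ≈ -14
I⁻: pKₐ(HI) ≈ -10
H₂O: pKₐ(H₃O⁺) ≈ -1.7
NR'₃: pKₐ(R'₃NH⁺) ≈ 10.7
CH₃CH₂O⁻: pKₐ(CH₃CH₂OH) ≈ 16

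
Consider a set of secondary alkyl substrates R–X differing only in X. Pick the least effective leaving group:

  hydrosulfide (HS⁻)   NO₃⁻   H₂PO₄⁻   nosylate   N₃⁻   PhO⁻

Leaving-group ability tracks the stability of the departed species; conjugate-acid pKₐ is the usual yardstick (lower pKₐ → better LG).
nosylate: pKₐ(p-O₂NC₆H₄SO₃H) ≈ -3.5
NO₃⁻: pKₐ(HNO₃) ≈ -1.3
H₂PO₄⁻: pKₐ(H₃PO₄) ≈ 2.1
N₃⁻: pKₐ(HN₃) ≈ 4.7
hydrosulfide (HS⁻): pKₐ(H₂S) ≈ 7
PhO⁻: pKₐ(C₆H₅OH (phenol)) ≈ 10

PhO⁻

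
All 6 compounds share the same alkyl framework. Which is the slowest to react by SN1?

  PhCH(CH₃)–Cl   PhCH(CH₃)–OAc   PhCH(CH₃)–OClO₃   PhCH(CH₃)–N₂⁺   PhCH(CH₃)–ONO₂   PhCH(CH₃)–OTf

With the same alkyl group throughout, only the leaving group differentiates the rates.
A good leaving group is a weak base: the lower the pKₐ of its conjugate acid, the more readily it departs.
PhCH(CH₃)–N₂⁺ loses N₂: no meaningful conjugate acid; N₂ departs as an exceptionally stable neutral molecule
PhCH(CH₃)–OTf loses OTf⁻: pKₐ(CF₃SO₃H (triflic acid)) ≈ -14
PhCH(CH₃)–OClO₃ loses ClO₄⁻: pKₐ(HClO₄) ≈ -10
PhCH(CH₃)–Cl loses Cl⁻: pKₐ(HCl) ≈ -7
PhCH(CH₃)–ONO₂ loses NO₃⁻: pKₐ(HNO₃) ≈ -1.3
PhCH(CH₃)–OAc loses AcO⁻: pKₐ(CH₃COOH) ≈ 4.8

PhCH(CH₃)–OAc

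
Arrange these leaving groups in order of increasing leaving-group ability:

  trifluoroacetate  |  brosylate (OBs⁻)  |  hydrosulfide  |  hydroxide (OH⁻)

A good leaving group is a weak base: the lower the pKₐ of its conjugate acid, the more readily it departs.
brosylate (OBs⁻): pKₐ(p-BrC₆H₄SO₃H) ≈ -2.8
trifluoroacetate: pKₐ(CF₃COOH) ≈ 0.2
hydrosulfide: pKₐ(H₂S) ≈ 7
hydroxide (OH⁻): pKₐ(H₂O) ≈ 15.7
The question asks for worst first, so the sequence is read in increasing leaving-group ability.

hydroxide (OH⁻) < hydrosulfide < trifluoroacetate < brosylate (OBs⁻)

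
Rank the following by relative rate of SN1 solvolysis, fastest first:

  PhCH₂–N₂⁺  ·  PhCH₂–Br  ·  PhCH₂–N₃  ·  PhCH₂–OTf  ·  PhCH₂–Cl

PhCH₂–N₂⁺ > PhCH₂–OTf > PhCH₂–Br > PhCH₂–Cl > PhCH₂–N₃

The skeletons are identical, so relative rate is governed entirely by leaving-group ability.
The more stable X⁻ (or X) is on its own — i.e. the weaker a base it is — the better a leaving group it makes.
PhCH₂–N₂⁺ loses N₂: no meaningful conjugate acid; N₂ departs as an exceptionally stable neutral molecule
PhCH₂–OTf loses OTf⁻: pKₐ(CF₃SO₃H (triflic acid)) ≈ -14
PhCH₂–Br loses Br⁻: pKₐ(HBr) ≈ -9
PhCH₂–Cl loses Cl⁻: pKₐ(HCl) ≈ -7
PhCH₂–N₃ loses N₃⁻: pKₐ(HN₃) ≈ 4.7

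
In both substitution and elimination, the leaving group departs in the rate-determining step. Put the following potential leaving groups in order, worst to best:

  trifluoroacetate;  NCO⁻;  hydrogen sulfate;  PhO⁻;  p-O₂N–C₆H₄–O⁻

hydrogen sulfate: pKₐ(H₂SO₄) ≈ -3
trifluoroacetate: pKₐ(CF₃COOH) ≈ 0.2
NCO⁻: pKₐ(HOCN) ≈ 3.5
p-O₂N–C₆H₄–O⁻: pKₐ(p-nitrophenol) ≈ 7.2
PhO⁻: pKₐ(C₆H₅OH (phenol)) ≈ 10
Listed from poorest to best leaving group as asked.

PhO⁻ < p-O₂N–C₆H₄–O⁻ < NCO⁻ < trifluoroacetate < hydrogen sulfate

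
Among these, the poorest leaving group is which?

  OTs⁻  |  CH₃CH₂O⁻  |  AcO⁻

CH₃CH₂O⁻

Rank by basicity of the departing species: weakest base leaves most easily.
OTs⁻: pKₐ(p-CH₃C₆H₄SO₃H (TsOH)) ≈ -2.8
AcO⁻: pKₐ(CH₃COOH) ≈ 4.8
CH₃CH₂O⁻: pKₐ(CH₃CH₂OH) ≈ 16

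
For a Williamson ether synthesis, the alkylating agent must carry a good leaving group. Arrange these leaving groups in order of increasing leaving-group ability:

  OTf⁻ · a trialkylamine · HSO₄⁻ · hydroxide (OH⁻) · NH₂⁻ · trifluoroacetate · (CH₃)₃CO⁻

The more stable X⁻ (or X) is on its own — i.e. the weaker a base it is — the better a leaving group it makes.
OTf⁻: pKₐ(CF₃SO₃H (triflic acid)) ≈ -14
HSO₄⁻: pKₐ(H₂SO₄) ≈ -3
trifluoroacetate: pKₐ(CF₃COOH) ≈ 0.2
a trialkylamine: pKₐ(R'₃NH⁺) ≈ 10.7
hydroxide (OH⁻): pKₐ(H₂O) ≈ 15.7
(CH₃)₃CO⁻: pKₐ(t-BuOH) ≈ 18
NH₂⁻: pKₐ(NH₃) ≈ 38
Listed from poorest to best leaving group as asked.

NH₂⁻ < (CH₃)₃CO⁻ < hydroxide (OH⁻) < a trialkylamine < trifluoroacetate < HSO₄⁻ < OTf⁻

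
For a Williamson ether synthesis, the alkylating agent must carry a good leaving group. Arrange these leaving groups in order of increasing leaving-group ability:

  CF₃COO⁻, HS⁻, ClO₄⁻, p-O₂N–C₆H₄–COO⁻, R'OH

ClO₄⁻: pKₐ(HClO₄) ≈ -10
R'OH: pKₐ(R'OH₂⁺) ≈ -2.4
CF₃COO⁻: pKₐ(CF₃COOH) ≈ 0.2
p-O₂N–C₆H₄–COO⁻: pKₐ(p-nitrobenzoic acid) ≈ 3.4
HS⁻: pKₐ(H₂S) ≈ 7
Listed from poorest to best leaving group as asked.

HS⁻ < p-O₂N–C₆H₄–COO⁻ < CF₃COO⁻ < R'OH < ClO₄⁻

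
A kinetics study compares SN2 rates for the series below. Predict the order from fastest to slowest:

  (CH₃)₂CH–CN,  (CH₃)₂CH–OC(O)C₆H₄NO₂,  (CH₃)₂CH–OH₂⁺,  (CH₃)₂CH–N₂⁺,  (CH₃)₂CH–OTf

Identical carbon frameworks mean the comparison reduces to leaving-group quality.
Leaving-group ability tracks the stability of the departed species; conjugate-acid pKₐ is the usual yardstick (lower pKₐ → better LG).
(CH₃)₂CH–N₂⁺ loses N₂: no meaningful conjugate acid; N₂ departs as an exceptionally stable neutral molecule
(CH₃)₂CH–OTf loses OTf⁻: pKₐ(CF₃SO₃H (triflic acid)) ≈ -14
(CH₃)₂CH–OH₂⁺ loses H₂O: pKₐ(H₃O⁺) ≈ -1.7
(CH₃)₂CH–OC(O)C₆H₄NO₂ loses p-O₂N–C₆H₄–COO⁻: pKₐ(p-nitrobenzoic acid) ≈ 3.4
(CH₃)₂CH–CN loses CN⁻: pKₐ(HCN) ≈ 9.2

(CH₃)₂CH–N₂⁺ > (CH₃)₂CH–OTf > (CH₃)₂CH–OH₂⁺ > (CH₃)₂CH–OC(O)C₆H₄NO₂ > (CH₃)₂CH–CN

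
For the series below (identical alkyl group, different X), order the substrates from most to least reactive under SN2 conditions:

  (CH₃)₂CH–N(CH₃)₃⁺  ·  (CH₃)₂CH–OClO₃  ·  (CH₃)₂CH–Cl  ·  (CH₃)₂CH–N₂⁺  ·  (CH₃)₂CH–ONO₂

(CH₃)₂CH–N₂⁺ > (CH₃)₂CH–OClO₃ > (CH₃)₂CH–Cl > (CH₃)₂CH–ONO₂ > (CH₃)₂CH–N(CH₃)₃⁺

Identical carbon frameworks mean the comparison reduces to leaving-group quality.
A good leaving group is a weak base: the lower the pKₐ of its conjugate acid, the more readily it departs.
(CH₃)₂CH–N₂⁺ loses N₂: no meaningful conjugate acid; N₂ departs as an exceptionally stable neutral molecule
(CH₃)₂CH–OClO₃ loses ClO₄⁻: pKₐ(HClO₄) ≈ -10
(CH₃)₂CH–Cl loses Cl⁻: pKₐ(HCl) ≈ -7
(CH₃)₂CH–ONO₂ loses NO₃⁻: pKₐ(HNO₃) ≈ -1.3
(CH₃)₂CH–N(CH₃)₃⁺ loses NR'₃: pKₐ(R'₃NH⁺) ≈ 10.7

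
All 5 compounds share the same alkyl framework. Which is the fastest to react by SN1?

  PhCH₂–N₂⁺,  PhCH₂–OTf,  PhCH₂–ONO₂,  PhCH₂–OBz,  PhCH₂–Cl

PhCH₂–N₂⁺

The skeletons are identical, so relative rate is governed entirely by leaving-group ability.
Leaving-group ability tracks the stability of the departed species; conjugate-acid pKₐ is the usual yardstick (lower pKₐ → better LG).
PhCH₂–N₂⁺ loses N₂: no meaningful conjugate acid; N₂ departs as an exceptionally stable neutral molecule
PhCH₂–OTf loses OTf⁻: pKₐ(CF₃SO₃H (triflic acid)) ≈ -14
PhCH₂–Cl loses Cl⁻: pKₐ(HCl) ≈ -7
PhCH₂–ONO₂ loses NO₃⁻: pKₐ(HNO₃) ≈ -1.3
PhCH₂–OBz loses PhCOO⁻: pKₐ(C₆H₅COOH) ≈ 4.2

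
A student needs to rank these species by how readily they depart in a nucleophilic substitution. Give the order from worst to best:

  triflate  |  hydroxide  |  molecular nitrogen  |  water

A good leaving group is a weak base: the lower the pKₐ of its conjugate acid, the more readily it departs.
molecular nitrogen: no meaningful conjugate acid; N₂ departs as an exceptionally stable neutral molecule
triflate: pKₐ(CF₃SO₃H (triflic acid)) ≈ -14
water: pKₐ(H₃O⁺) ≈ -1.7
hydroxide: pKₐ(H₂O) ≈ 15.7
Listed from poorest to best leaving group as asked.

hydroxide < water < triflate < molecular nitrogen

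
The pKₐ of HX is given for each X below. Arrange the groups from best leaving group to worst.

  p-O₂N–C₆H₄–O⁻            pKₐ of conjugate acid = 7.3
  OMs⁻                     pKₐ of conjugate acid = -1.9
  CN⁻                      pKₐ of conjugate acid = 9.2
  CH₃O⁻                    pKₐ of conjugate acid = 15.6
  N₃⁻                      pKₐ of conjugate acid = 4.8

Lower conjugate-acid pKₐ ⇒ weaker base ⇒ better leaving group.
Sorting by the given values: OMs⁻ (-1.9), N₃⁻ (4.8), p-O₂N–C₆H₄–O⁻ (7.3), CN⁻ (9.2), CH₃O⁻ (15.6).

OMs⁻ > N₃⁻ > p-O₂N–C₆H₄–O⁻ > CN⁻ > CH₃O⁻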